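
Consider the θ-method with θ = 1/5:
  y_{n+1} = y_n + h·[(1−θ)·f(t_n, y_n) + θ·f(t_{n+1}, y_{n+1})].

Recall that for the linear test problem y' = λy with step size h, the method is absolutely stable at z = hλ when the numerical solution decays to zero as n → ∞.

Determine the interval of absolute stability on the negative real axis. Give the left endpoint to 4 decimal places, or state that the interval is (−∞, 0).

Test eqn y'=λy, z=hλ:
  y_{n+1} = y_n + z·[4/5·y_n + 1/5·y_{n+1}] ⇒ (1 − 1/5z)y_{n+1} = (1 + 4/5z)y_n
  R(z) = (1 + 4/5z)/(1 − 1/5z).

Find x<0 with |R(x)|<1.
x=-0.68: |R|=0.4014
R=−1: 1+4/5x = −1+1/5x ⇒ -3/5x=2 ⇒ x=2/(-3/5)=-3.3333
Confirm numerically:
  x=-3.039: |R|=0.89016 <1
  x=-2.550: |R|=0.68874 <1
  x=-2.435: |R|=0.63753 <1
  x=-2.340: |R|=0.59401 <1
  x=-3.704: |R|=1.12776 >1
  x=-3.376: |R|=1.01528 >1
Stable set (-3.3333, 0).

(-3.3333, 0).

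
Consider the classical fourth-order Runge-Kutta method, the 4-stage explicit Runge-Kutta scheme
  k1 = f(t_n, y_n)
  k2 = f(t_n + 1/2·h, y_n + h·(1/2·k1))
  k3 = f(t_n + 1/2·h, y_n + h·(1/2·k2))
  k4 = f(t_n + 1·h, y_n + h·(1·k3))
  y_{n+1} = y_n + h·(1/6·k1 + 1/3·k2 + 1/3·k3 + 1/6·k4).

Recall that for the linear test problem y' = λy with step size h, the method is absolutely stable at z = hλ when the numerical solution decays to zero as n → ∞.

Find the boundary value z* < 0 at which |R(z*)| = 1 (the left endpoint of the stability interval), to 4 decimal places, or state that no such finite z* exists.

With y'=λy (z=hλ):
  order 4, 4-stage ⇒ R(z)=1+z+z^2/2+z^3/6+z^4/24
  (e.g. R(-0.49)=0.61284, |R|=0.61284)

Find x<0 with |R(x)|<1.
x=-0.49: |R|=0.6128
|R(-2.49)|=0.6387 |R(-1.28)|=0.3015 |R(-0.79)|=0.4561
Bisect:
  x_lo=-3.4412 |R|=2.5310  x_hi=-0.1304 |R|=0.8778
  mid=-1.78581 |R|=0.28332 →hi
  mid=-2.61352 |R|=0.77044 →hi
  mid=-3.02738 |R|=1.43070 →lo
  mid=-2.82045 |R|=1.05431 →lo
  mid=-2.71699 |R|=0.90180 →hi
  mid=-2.76872 |R|=0.97529 →hi
  mid=-2.79458 |R|=1.01410 →lo
  mid=-2.78165 |R|=0.99452 →hi
  mid=-2.78812 |R|=1.00427 →lo
  mid=-2.78488 |R|=0.99938 →hi
  ...
  [-2.78549,-2.78529] ⇒ x*=-2.7853
So |R|<1 on (-2.7853, 0).

z* = -2.7853.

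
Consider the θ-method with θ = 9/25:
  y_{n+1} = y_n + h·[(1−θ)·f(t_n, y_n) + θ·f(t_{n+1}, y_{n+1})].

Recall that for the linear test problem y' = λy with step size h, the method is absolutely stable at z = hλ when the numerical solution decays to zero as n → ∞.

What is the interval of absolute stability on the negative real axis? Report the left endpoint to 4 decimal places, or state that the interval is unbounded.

(-7.1429, 0).

Set f=λy, z=hλ:
  y_{n+1} = y_n + z·[16/25·y_n + 9/25·y_{n+1}] ⇒ (1 − 9/25z)y_{n+1} = (1 + 16/25z)y_n
  R(z) = (1 + 16/25z)/(1 − 9/25z).

Need |R(x)|<1, x<0.
x=-0.54: |R|=0.5479
R=−1: 1+16/25x = −1+9/25x ⇒ -7/25x=2 ⇒ x=2/(-7/25)=-7.1429
Confirm numerically:
  x=-6.924: |R|=0.98245 <1
  x=-5.299: |R|=0.82244 <1
  x=-3.907: |R|=0.62351 <1
  x=-2.899: |R|=0.41855 <1
  x=-7.699: |R|=1.04129 >1
  x=-7.697: |R|=1.04115 >1
  x=-7.382: |R|=1.01831 >1
So |R|<1 on (-7.1429, 0).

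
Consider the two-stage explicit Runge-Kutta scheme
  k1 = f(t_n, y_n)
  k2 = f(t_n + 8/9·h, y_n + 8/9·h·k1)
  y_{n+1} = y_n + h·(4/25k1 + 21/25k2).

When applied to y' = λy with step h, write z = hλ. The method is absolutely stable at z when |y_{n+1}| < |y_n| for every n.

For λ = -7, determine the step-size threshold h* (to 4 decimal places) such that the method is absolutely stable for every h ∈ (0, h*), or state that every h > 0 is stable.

(-1.3393,0); λ=-7 ⇒ h* = (75/56)/7 = 0.1913.

On y'=λy, z=hλ:
  k1=λy_n ⇒ h·k1=z·y_n;  k2=λ(1+8/9z)y_n ⇒ h·k2=z(1+8/9z)y_n
  y_{n+1}/y_n = 1 + 4/25z + 21/25z(1+8/9z) = 1 + z + 56/75z²
  ⇒ R(z) = 1 + z + 56/75z².

Solve |R(x)|<1 on ℝ⁻.
x=-1.2: |R|=0.8752
R=1: x+56/75x²=0 ⇒ x=−75/56=-1.3393; min R=1−1/(4·56/75)=0.6652>−1
Confirm numerically:
  x=-1.137: |R|=0.82827 <1
  x=-0.994: |R|=0.74373 <1
  x=-0.740: |R|=0.66887 <1
  x=-1.703: |R|=1.46249 >1
  x=-1.695: |R|=1.45019 >1
Interval (-1.3393, 0).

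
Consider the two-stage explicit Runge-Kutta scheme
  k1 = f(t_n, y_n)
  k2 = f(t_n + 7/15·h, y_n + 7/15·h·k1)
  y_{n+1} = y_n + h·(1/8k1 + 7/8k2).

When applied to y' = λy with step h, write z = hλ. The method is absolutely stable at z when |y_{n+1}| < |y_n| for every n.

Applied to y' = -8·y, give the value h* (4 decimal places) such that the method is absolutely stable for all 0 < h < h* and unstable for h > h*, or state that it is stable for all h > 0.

(-2.4490,0); λ=-8 ⇒ h* = (120/49)/8 = 0.3061.

With y'=λy (z=hλ):
  k1=λy_n ⇒ h·k1=z·y_n;  k2=λ(1+7/15z)y_n ⇒ h·k2=z(1+7/15z)y_n
  y_{n+1}/y_n = 1 + 1/8z + 7/8z(1+7/15z) = 1 + z + 49/120z²
  ⇒ R(z) = 1 + z + 49/120z².

Boundary: |R(x)|=1, x<0.
x=-0.31: |R|=0.7292
R=1: x+49/120x²=0 ⇒ x=−120/49=-2.4490; min R=1−1/(4·49/120)=0.3878>−1
Confirm numerically:
  x=-2.108: |R|=0.70650 <1
  x=-1.437: |R|=0.40620 <1
  x=-1.406: |R|=0.40121 <1
  x=-3.016: |R|=1.69830 >1
  x=-2.535: |R|=1.08904 >1
So |R|<1 on (-2.4490, 0).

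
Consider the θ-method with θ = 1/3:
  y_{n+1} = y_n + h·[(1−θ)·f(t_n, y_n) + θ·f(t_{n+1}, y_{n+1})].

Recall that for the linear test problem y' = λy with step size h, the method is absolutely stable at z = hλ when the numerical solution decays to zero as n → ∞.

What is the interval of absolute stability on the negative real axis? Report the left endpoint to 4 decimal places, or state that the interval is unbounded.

Test eqn y'=λy, z=hλ:
  y_{n+1} = y_n + z·[2/3·y_n + 1/3·y_{n+1}] ⇒ (1 − 1/3z)y_{n+1} = (1 + 2/3z)y_n
  Hence R(z) = (1 + 2/3z)/(1 − 1/3z).

Need |R(x)|<1, x<0.
x=-0.79: |R|=0.3747
R=−1: 1+2/3x = −1+1/3x ⇒ -1/3x=2 ⇒ x=2/(-1/3)=-6.0000
Confirm numerically:
  x=-5.975: |R|=0.99721 <1
  x=-5.497: |R|=0.94080 <1
  x=-5.378: |R|=0.92576 <1
  x=-2.826: |R|=0.45520 <1
  x=-6.515: |R|=1.05413 >1
  x=-6.261: |R|=1.02818 >1
  x=-6.114: |R|=1.01251 >1
So |R|<1 on (-6.0000, 0).

z∈(-6.0000,0).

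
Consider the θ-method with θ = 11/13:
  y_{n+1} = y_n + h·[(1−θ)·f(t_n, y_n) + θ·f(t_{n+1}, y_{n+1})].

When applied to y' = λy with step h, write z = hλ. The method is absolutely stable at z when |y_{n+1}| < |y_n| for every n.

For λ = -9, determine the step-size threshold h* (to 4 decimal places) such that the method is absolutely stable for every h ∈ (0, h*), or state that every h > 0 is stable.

(−∞, 0) — no finite endpoint. Any h>0 works for λ=-9.

On y'=λy, z=hλ:
  y_{n+1} = y_n + z·[2/13·y_n + 11/13·y_{n+1}] ⇒ (1 − 11/13z)y_{n+1} = (1 + 2/13z)y_n
  R(z) = (1 + 2/13z)/(1 − 11/13z).

Boundary: |R(x)|=1, x<0.
x=-1.45: |R|=0.3489
x=-2: |R|=0.2571
x=-10: |R|=0.0569
x=-100: |R|=0.1680
θ=11/13≥1/2 ⇒ |1+2/13x|<|1−11/13x| ∀x<0 ⇒ stable on all of ℝ⁻.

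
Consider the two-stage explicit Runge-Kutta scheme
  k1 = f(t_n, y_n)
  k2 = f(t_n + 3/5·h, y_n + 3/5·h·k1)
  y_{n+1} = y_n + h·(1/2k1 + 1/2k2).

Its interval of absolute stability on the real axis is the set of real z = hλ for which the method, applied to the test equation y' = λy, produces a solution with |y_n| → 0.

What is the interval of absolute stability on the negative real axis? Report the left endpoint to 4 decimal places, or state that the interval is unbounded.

With y'=λy (z=hλ):
  k1=λy_n ⇒ h·k1=z·y_n;  k2=λ(1+3/5z)y_n ⇒ h·k2=z(1+3/5z)y_n
  y_{n+1}/y_n = 1 + 1/2z + 1/2z(1+3/5z) = 1 + z + 3/10z²
  Hence R(z) = 1 + z + 3/10z².

Solve |R(x)|<1 on ℝ⁻.
x=-1.79: |R|=0.1712
R=1: x+3/10x²=0 ⇒ x=−10/3=-3.3333; min R=1−1/(4·3/10)=0.1667>−1
Confirm numerically:
  x=-3.021: |R|=0.71693 <1
  x=-2.469: |R|=0.35979 <1
  x=-1.653: |R|=0.16672 <1
  x=-1.369: |R|=0.19325 <1
  x=-3.849: |R|=1.59544 >1
  x=-3.472: |R|=1.14444 >1
Stable set (-3.3333, 0).

(-3.3333, 0).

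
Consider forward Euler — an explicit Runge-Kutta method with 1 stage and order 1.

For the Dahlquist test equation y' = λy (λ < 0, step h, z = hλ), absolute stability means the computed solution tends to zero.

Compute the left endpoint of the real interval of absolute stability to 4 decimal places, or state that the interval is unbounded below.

z* = -2.0000.

Test eqn y'=λy, z=hλ:
  order 1, 1-stage ⇒ R(z)=1+z
  (e.g. R(-1.2)=-0.20000, |R|=0.20000)

Need |R(x)|<1, x<0.
x=-1.2: |R|=0.2000
|R(-1.85)|=0.8500 |R(-0.74)|=0.2600 |R(-0.52)|=0.4800
Bisect:
  x_lo=-2.7489 |R|=1.7489  x_hi=-0.3433 |R|=0.6567
  mid=-1.54611 |R|=0.54611 →hi
  mid=-2.14750 |R|=1.14750 →lo
  mid=-1.84681 |R|=0.84681 →hi
  mid=-1.99715 |R|=0.99715 →hi
  mid=-2.07233 |R|=1.07233 →lo
  mid=-2.03474 |R|=1.03474 →lo
  mid=-2.01595 |R|=1.01595 →lo
  mid=-2.00655 |R|=1.00655 →lo
  mid=-2.00185 |R|=1.00185 →lo
  mid=-1.99950 |R|=0.99950 →hi
  ...
  [-2.00009,-1.99994] ⇒ x*=-2.0000
So |R|<1 on (-2.0000, 0).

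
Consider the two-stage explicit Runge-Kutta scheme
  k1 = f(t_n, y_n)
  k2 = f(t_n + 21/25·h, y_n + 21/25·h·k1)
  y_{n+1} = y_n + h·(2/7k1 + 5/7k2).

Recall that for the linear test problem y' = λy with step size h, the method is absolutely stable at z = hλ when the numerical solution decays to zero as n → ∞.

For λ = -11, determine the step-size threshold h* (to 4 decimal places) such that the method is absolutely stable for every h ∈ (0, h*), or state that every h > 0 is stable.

On y'=λy, z=hλ:
  k1=λy_n ⇒ h·k1=z·y_n;  k2=λ(1+21/25z)y_n ⇒ h·k2=z(1+21/25z)y_n
  y_{n+1}/y_n = 1 + 2/7z + 5/7z(1+21/25z) = 1 + z + 3/5z²
  so R(z) = 1 + z + 3/5z².

Solve |R(x)|<1 on ℝ⁻.
x=-1.17: |R|=0.6513
R=1: x+3/5x²=0 ⇒ x=−5/3=-1.6667; min R=1−1/(4·3/5)=0.5833>−1
Confirm numerically:
  x=-1.487: |R|=0.83970 <1
  x=-1.179: |R|=0.65502 <1
  x=-0.999: |R|=0.59980 <1
  x=-0.789: |R|=0.58451 <1
  x=-2.247: |R|=1.78241 >1
  x=-1.986: |R|=1.38052 >1
Interval (-1.6667, 0).

(-1.6667,0); λ=-11 ⇒ h* = (5/3)/11 = 0.1515.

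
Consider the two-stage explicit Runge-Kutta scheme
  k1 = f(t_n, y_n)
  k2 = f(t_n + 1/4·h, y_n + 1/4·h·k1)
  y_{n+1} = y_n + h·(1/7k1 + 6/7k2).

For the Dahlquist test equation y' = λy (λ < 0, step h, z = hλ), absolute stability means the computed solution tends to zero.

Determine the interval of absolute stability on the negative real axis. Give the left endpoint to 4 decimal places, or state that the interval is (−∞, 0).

Test eqn y'=λy, z=hλ:
  k1=λy_n ⇒ h·k1=z·y_n;  k2=λ(1+1/4z)y_n ⇒ h·k2=z(1+1/4z)y_n
  y_{n+1}/y_n = 1 + 1/7z + 6/7z(1+1/4z) = 1 + z + 3/14z²
  Hence R(z) = 1 + z + 3/14z².

Boundary: |R(x)|=1, x<0.
x=-0.48: |R|=0.5694
R=1: x+3/14x²=0 ⇒ x=−14/3=-4.6667; min R=1−1/(4·3/14)=-0.1667>−1
Confirm numerically:
  x=-3.716: |R|=0.24300 <1
  x=-2.595: |R|=0.15199 <1
  x=-2.558: |R|=0.15585 <1
  x=-2.076: |R|=0.15248 <1
  x=-5.005: |R|=1.36286 >1
  x=-4.739: |R|=1.07345 >1
  x=-4.707: |R|=1.04068 >1
Interval (-4.6667, 0).

z∈(-4.6667,0).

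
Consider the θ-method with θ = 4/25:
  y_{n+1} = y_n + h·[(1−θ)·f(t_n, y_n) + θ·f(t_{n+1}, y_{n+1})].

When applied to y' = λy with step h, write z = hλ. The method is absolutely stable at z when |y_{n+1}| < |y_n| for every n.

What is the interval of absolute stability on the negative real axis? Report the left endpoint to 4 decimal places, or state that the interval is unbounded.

(-2.9412, 0).

On y'=λy, z=hλ:
  y_{n+1} = y_n + z·[21/25·y_n + 4/25·y_{n+1}] ⇒ (1 − 4/25z)y_{n+1} = (1 + 21/25z)y_n
  ⇒ R(z) = (1 + 21/25z)/(1 − 4/25z).

Find x<0 with |R(x)|<1.
x=-0.55: |R|=0.4945
R=−1: 1+21/25x = −1+4/25x ⇒ -17/25x=2 ⇒ x=2/(-17/25)=-2.9412
Confirm numerically:
  x=-2.780: |R|=0.92414 <1
  x=-2.340: |R|=0.70256 <1
  x=-2.122: |R|=0.58415 <1
  x=-1.505: |R|=0.21293 <1
  x=-3.414: |R|=1.20794 >1
  x=-3.098: |R|=1.07130 >1
  x=-3.091: |R|=1.06817 >1
Stable set (-2.9412, 0).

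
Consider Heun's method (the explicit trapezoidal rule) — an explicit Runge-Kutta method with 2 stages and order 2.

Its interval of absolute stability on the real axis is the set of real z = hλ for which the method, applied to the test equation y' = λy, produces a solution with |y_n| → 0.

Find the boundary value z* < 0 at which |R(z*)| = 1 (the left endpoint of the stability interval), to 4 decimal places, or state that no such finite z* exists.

Set f=λy, z=hλ:
  order 2, 2-stage ⇒ R(z)=1+z+z^2/2
  (e.g. R(-0.62)=0.57220, |R|=0.57220)

Find x<0 with |R(x)|<1.
x=-0.62: |R|=0.5722
|R(-2.11)|=1.1160 |R(-1.45)|=0.6013 |R(-1.09)|=0.5040
Bisect:
  x_lo=-2.3834 |R|=1.4570  x_hi=-0.1592 |R|=0.8535
  mid=-1.27133 |R|=0.53681 →hi
  mid=-1.82739 |R|=0.84228 →hi
  mid=-2.10541 |R|=1.11097 →lo
  mid=-1.96640 |R|=0.96696 →hi
  mid=-2.03591 |R|=1.03655 →lo
  mid=-2.00115 |R|=1.00115 →lo
  mid=-1.98378 |R|=0.98391 →hi
  mid=-1.99246 |R|=0.99249 →hi
  ...
  [-2.00007,-1.99993] ⇒ x*=-2.0000
Stable set (-2.0000, 0).

left endpoint -2.0000.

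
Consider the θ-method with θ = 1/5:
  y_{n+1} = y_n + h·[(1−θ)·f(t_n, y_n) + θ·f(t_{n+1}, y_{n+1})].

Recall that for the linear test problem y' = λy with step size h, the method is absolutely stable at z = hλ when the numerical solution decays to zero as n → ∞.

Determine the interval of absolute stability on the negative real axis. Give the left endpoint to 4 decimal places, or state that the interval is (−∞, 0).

(-3.3333, 0).

On y'=λy, z=hλ:
  y_{n+1} = y_n + z·[4/5·y_n + 1/5·y_{n+1}] ⇒ (1 − 1/5z)y_{n+1} = (1 + 4/5z)y_n
  R(z) = (1 + 4/5z)/(1 − 1/5z).

Boundary: |R(x)|=1, x<0.
x=-1.8: |R|=0.3235
R=−1: 1+4/5x = −1+1/5x ⇒ -3/5x=2 ⇒ x=2/(-3/5)=-3.3333
Confirm numerically:
  x=-2.868: |R|=0.82257 <1
  x=-1.712: |R|=0.27533 <1
  x=-1.464: |R|=0.13243 <1
  x=-3.808: |R|=1.16167 >1
  x=-3.734: |R|=1.13762 >1
Stable set (-3.3333, 0).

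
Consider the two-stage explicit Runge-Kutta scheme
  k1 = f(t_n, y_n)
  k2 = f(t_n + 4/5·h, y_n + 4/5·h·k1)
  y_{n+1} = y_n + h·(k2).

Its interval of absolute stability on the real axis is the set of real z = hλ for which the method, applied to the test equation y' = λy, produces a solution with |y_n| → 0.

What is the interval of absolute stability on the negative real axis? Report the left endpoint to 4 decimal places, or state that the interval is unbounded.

z∈(-1.2500,0).

Test eqn y'=λy, z=hλ:
  k1=λy_n ⇒ h·k1=z·y_n;  k2=λ(1+4/5z)y_n ⇒ h·k2=z(1+4/5z)y_n
  y_{n+1}/y_n = 1 + z(1+4/5z) = 1 + z + 4/5z²
  Hence R(z) = 1 + z + 4/5z².

Find x<0 with |R(x)|<1.
x=-0.46: |R|=0.7093
R=1: x+4/5x²=0 ⇒ x=−5/4=-1.2500; min R=1−1/(4·4/5)=0.6875>−1
Confirm numerically:
  x=-1.057: |R|=0.83680 <1
  x=-0.787: |R|=0.70850 <1
  x=-0.624: |R|=0.68750 <1
  x=-0.521: |R|=0.69615 <1
  x=-1.665: |R|=1.55278 >1
  x=-1.633: |R|=1.50035 >1
  x=-1.353: |R|=1.11149 >1
Stable set (-1.2500, 0).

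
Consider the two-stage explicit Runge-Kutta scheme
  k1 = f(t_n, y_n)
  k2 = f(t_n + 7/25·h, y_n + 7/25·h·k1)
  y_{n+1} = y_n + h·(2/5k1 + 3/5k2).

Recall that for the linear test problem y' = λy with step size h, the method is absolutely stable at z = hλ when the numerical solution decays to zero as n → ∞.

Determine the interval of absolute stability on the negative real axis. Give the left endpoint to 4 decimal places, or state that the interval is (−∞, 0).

z∈(-5.9524,0).

With y'=λy (z=hλ):
  k1=λy_n ⇒ h·k1=z·y_n;  k2=λ(1+7/25z)y_n ⇒ h·k2=z(1+7/25z)y_n
  y_{n+1}/y_n = 1 + 2/5z + 3/5z(1+7/25z) = 1 + z + 21/125z²
  ⇒ R(z) = 1 + z + 21/125z².

Need |R(x)|<1, x<0.
x=-1.38: |R|=0.0601
R=1: x+21/125x²=0 ⇒ x=−125/21=-5.9524; min R=1−1/(4·21/125)=-0.4881>−1
Confirm numerically:
  x=-5.930: |R|=0.97770 <1
  x=-5.164: |R|=0.31604 <1
  x=-3.749: |R|=0.38776 <1
  x=-2.482: |R|=0.44707 <1
  x=-6.549: |R|=1.65642 >1
  x=-6.043: |R|=1.09200 >1
  x=-5.991: |R|=1.03887 >1
Stable set (-5.9524, 0).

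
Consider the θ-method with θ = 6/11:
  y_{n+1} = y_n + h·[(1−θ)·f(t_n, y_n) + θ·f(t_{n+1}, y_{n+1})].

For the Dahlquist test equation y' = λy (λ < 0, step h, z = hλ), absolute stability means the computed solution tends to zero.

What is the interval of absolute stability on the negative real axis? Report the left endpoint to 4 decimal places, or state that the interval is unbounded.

interval (−∞, 0).

Set f=λy, z=hλ:
  y_{n+1} = y_n + z·[5/11·y_n + 6/11·y_{n+1}] ⇒ (1 − 6/11z)y_{n+1} = (1 + 5/11z)y_n
  Hence R(z) = (1 + 5/11z)/(1 − 6/11z).

Need |R(x)|<1, x<0.
x=-1.67: |R|=0.1261
x=-2: |R|=0.0435
x=-10: |R|=0.5493
x=-100: |R|=0.8003
θ=6/11≥1/2 ⇒ |1+5/11x|<|1−6/11x| ∀x<0 ⇒ stable on all of ℝ⁻.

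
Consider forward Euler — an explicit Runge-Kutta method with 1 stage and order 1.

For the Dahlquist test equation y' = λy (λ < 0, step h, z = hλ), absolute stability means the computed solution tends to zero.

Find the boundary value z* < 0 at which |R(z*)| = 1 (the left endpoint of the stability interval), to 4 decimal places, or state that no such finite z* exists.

left endpoint -2.0000.

Test eqn y'=λy, z=hλ:
  order 1, 1-stage ⇒ R(z)=1+z
  (e.g. R(-0.78)=0.22000, |R|=0.22000)

Find x<0 with |R(x)|<1.
x=-0.78: |R|=0.2200
|R(-2.05)|=1.0500 |R(-1.48)|=0.4800 |R(-0.82)|=0.1800
Bisect:
  x_lo=-2.7479 |R|=1.7479  x_hi=-0.1330 |R|=0.8670
  mid=-1.44044 |R|=0.44044 →hi
  mid=-2.09416 |R|=1.09416 →lo
  mid=-1.76730 |R|=0.76730 →hi
  mid=-1.93073 |R|=0.93073 →hi
  mid=-2.01245 |R|=1.01245 →lo
  mid=-1.97159 |R|=0.97159 →hi
  mid=-1.99202 |R|=0.99202 →hi
  mid=-2.00224 |R|=1.00224 →lo
  mid=-1.99713 |R|=0.99713 →hi
  mid=-1.99968 |R|=0.99968 →hi
  ...
  [-2.00000,-1.99984] ⇒ x*=-2.0000
Interval (-2.0000, 0).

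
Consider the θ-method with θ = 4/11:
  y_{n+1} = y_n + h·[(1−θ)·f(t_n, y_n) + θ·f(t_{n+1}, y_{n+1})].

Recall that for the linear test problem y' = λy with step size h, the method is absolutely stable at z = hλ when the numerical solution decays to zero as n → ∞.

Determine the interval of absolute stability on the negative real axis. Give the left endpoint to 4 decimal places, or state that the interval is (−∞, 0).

On y'=λy, z=hλ:
  y_{n+1} = y_n + z·[7/11·y_n + 4/11·y_{n+1}] ⇒ (1 − 4/11z)y_{n+1} = (1 + 7/11z)y_n
  so R(z) = (1 + 7/11z)/(1 − 4/11z).

Find x<0 with |R(x)|<1.
x=-1.02: |R|=0.2560
R=−1: 1+7/11x = −1+4/11x ⇒ -3/11x=2 ⇒ x=2/(-3/11)=-7.3333
Confirm numerically:
  x=-5.644: |R|=0.84906 <1
  x=-5.217: |R|=0.80077 <1
  x=-4.981: |R|=0.77180 <1
  x=-7.791: |R|=1.03256 >1
  x=-7.780: |R|=1.03181 >1
  x=-7.752: |R|=1.02990 >1
Stable set (-7.3333, 0).

z∈(-7.3333,0).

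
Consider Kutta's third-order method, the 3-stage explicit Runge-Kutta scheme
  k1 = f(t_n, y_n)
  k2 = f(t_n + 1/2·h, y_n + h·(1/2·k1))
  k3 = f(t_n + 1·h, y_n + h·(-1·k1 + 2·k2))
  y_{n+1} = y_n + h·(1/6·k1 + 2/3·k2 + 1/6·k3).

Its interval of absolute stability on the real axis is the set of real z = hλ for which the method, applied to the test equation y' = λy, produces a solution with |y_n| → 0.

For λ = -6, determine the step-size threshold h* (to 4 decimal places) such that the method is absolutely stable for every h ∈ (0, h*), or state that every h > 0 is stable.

(-2.5127,0); λ=-6 ⇒ h* = 0.4188.

On y'=λy, z=hλ:
  order 3, 3-stage ⇒ R(z)=1+z+z^2/2+z^3/6
  (e.g. R(-0.83)=0.41915, |R|=0.41915)

Need |R(x)|<1, x<0.
x=-0.83: |R|=0.4192
|R(-1.35)|=0.1512 |R(-0.84)|=0.4140 |R(-0.63)|=0.5268
Bisect:
  x_lo=-3.2634 |R|=2.7310  x_hi=-0.2678 |R|=0.7648
  mid=-1.76564 |R|=0.12429 →hi
  mid=-2.51454 |R|=1.00295 →lo
  mid=-2.14009 |R|=0.48369 →hi
  mid=-2.32731 |R|=0.72006 →hi
  mid=-2.42093 |R|=0.85528 →hi
  mid=-2.46773 |R|=0.92751 →hi
  mid=-2.49114 |R|=0.96482 →hi
  mid=-2.50284 |R|=0.98378 →hi
  mid=-2.50869 |R|=0.99334 →hi
  mid=-2.51161 |R|=0.99814 →hi
  ...
  [-2.51289,-2.51271] ⇒ x*=-2.5127
So |R|<1 on (-2.5127, 0).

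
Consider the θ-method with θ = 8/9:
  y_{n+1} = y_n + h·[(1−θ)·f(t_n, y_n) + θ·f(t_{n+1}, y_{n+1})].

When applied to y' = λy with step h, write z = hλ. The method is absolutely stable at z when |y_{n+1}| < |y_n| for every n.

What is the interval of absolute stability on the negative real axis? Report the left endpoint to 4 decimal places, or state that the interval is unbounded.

Set f=λy, z=hλ:
  y_{n+1} = y_n + z·[1/9·y_n + 8/9·y_{n+1}] ⇒ (1 − 8/9z)y_{n+1} = (1 + 1/9z)y_n
  ⇒ R(z) = (1 + 1/9z)/(1 − 8/9z).

Find x<0 with |R(x)|<1.
x=-1.72: |R|=0.3199
x=-2: |R|=0.2800
x=-10: |R|=0.0112
x=-100: |R|=0.1125
θ=8/9≥1/2 ⇒ |1+1/9x|<|1−8/9x| ∀x<0 ⇒ stable on all of ℝ⁻.

unbounded; (−∞, 0).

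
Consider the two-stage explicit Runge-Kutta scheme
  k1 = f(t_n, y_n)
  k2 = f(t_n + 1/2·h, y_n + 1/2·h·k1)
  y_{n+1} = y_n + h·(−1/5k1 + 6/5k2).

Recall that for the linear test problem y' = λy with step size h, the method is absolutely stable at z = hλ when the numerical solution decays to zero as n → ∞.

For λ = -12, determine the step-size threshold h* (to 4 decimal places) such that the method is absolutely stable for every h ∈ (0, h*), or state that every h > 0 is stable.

On y'=λy, z=hλ:
  k1=λy_n ⇒ h·k1=z·y_n;  k2=λ(1+1/2z)y_n ⇒ h·k2=z(1+1/2z)y_n
  y_{n+1}/y_n = 1 − 1/5z + 6/5z(1+1/2z) = 1 + z + 3/5z²
  Hence R(z) = 1 + z + 3/5z².

Need |R(x)|<1, x<0.
x=-0.73: |R|=0.5897
R=1: x+3/5x²=0 ⇒ x=−5/3=-1.6667; min R=1−1/(4·3/5)=0.5833>−1
Confirm numerically:
  x=-1.185: |R|=0.65753 <1
  x=-1.181: |R|=0.65586 <1
  x=-0.792: |R|=0.58436 <1
  x=-2.149: |R|=1.62192 >1
  x=-1.747: |R|=1.08421 >1
  x=-1.738: |R|=1.07439 >1
Stable set (-1.6667, 0).

(-1.6667,0); λ=-12 ⇒ h* = (5/3)/12 = 0.1389.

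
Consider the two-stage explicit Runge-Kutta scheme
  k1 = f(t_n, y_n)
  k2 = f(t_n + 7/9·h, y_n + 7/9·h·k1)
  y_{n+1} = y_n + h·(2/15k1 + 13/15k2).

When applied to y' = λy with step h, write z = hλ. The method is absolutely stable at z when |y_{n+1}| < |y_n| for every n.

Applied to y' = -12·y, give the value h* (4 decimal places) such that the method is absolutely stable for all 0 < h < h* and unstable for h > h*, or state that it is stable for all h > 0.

(-1.4835,0); λ=-12 ⇒ h* = (135/91)/12 = 0.1236.

On y'=λy, z=hλ:
  k1=λy_n ⇒ h·k1=z·y_n;  k2=λ(1+7/9z)y_n ⇒ h·k2=z(1+7/9z)y_n
  y_{n+1}/y_n = 1 + 2/15z + 13/15z(1+7/9z) = 1 + z + 91/135z²
  so R(z) = 1 + z + 91/135z².

Boundary: |R(x)|=1, x<0.
x=-0.35: |R|=0.7326
R=1: x+91/135x²=0 ⇒ x=−135/91=-1.4835; min R=1−1/(4·91/135)=0.6291>−1
Confirm numerically:
  x=-1.368: |R|=0.89348 <1
  x=-1.228: |R|=0.78849 <1
  x=-0.812: |R|=0.63245 <1
  x=-0.598: |R|=0.64305 <1
  x=-1.947: |R|=1.60829 >1
  x=-1.834: |R|=1.43329 >1
  x=-1.710: |R|=1.26106 >1
Interval (-1.4835, 0).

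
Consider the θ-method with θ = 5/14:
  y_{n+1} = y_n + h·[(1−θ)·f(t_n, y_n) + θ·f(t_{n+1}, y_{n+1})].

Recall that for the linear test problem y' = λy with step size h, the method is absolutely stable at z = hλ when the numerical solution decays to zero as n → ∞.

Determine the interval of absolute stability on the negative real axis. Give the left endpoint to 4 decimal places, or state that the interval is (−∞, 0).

On y'=λy, z=hλ:
  y_{n+1} = y_n + z·[9/14·y_n + 5/14·y_{n+1}] ⇒ (1 − 5/14z)y_{n+1} = (1 + 9/14z)y_n
  ⇒ R(z) = (1 + 9/14z)/(1 − 5/14z).

Solve |R(x)|<1 on ℝ⁻.
x=-0.7: |R|=0.4400
R=−1: 1+9/14x = −1+5/14x ⇒ -2/7x=2 ⇒ x=2/(-2/7)=-7.0000
Confirm numerically:
  x=-6.437: |R|=0.95124 <1
  x=-4.146: |R|=0.67129 <1
  x=-3.113: |R|=0.47411 <1
  x=-2.822: |R|=0.40548 <1
  x=-7.085: |R|=1.00688 >1
  x=-7.079: |R|=1.00640 >1
Stable set (-7.0000, 0).

(-7.0000, 0).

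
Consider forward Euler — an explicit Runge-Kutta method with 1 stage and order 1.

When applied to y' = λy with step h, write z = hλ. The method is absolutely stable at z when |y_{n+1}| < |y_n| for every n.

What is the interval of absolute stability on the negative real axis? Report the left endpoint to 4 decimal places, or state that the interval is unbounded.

z∈(-2.0000,0).

With y'=λy (z=hλ):
  order 1, 1-stage ⇒ R(z)=1+z
  (e.g. R(-1.47)=-0.47000, |R|=0.47000)

Boundary: |R(x)|=1, x<0.
x=-1.47: |R|=0.4700
|R(-1.9)|=0.9000 |R(-1.77)|=0.7700 |R(-1.4)|=0.4000
Bisect:
  x_lo=-2.7779 |R|=1.7779  x_hi=-0.1184 |R|=0.8816
  mid=-1.44815 |R|=0.44815 →hi
  mid=-2.11303 |R|=1.11303 →lo
  mid=-1.78059 |R|=0.78059 →hi
  mid=-1.94681 |R|=0.94681 →hi
  mid=-2.02992 |R|=1.02992 →lo
  mid=-1.98836 |R|=0.98836 →hi
  mid=-2.00914 |R|=1.00914 →lo
  mid=-1.99875 |R|=0.99875 →hi
  mid=-2.00395 |R|=1.00395 →lo
  ...
  [-2.00005,-1.99989] ⇒ x*=-2.0000
Stable set (-2.0000, 0).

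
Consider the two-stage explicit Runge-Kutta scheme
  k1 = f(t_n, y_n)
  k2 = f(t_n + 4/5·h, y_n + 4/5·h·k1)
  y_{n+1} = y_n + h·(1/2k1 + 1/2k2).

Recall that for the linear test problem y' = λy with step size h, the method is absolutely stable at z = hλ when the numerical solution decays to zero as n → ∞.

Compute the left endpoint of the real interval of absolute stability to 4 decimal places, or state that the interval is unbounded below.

Test eqn y'=λy, z=hλ:
  k1=λy_n ⇒ h·k1=z·y_n;  k2=λ(1+4/5z)y_n ⇒ h·k2=z(1+4/5z)y_n
  y_{n+1}/y_n = 1 + 1/2z + 1/2z(1+4/5z) = 1 + z + 2/5z²
  Hence R(z) = 1 + z + 2/5z².

Find x<0 with |R(x)|<1.
x=-0.71: |R|=0.4916
R=1: x+2/5x²=0 ⇒ x=−5/2=-2.5000; min R=1−1/(4·2/5)=0.3750>−1
Confirm numerically:
  x=-2.452: |R|=0.95292 <1
  x=-2.034: |R|=0.62086 <1
  x=-1.960: |R|=0.57664 <1
  x=-1.083: |R|=0.38616 <1
  x=-2.991: |R|=1.58743 >1
  x=-2.956: |R|=1.53917 >1
  x=-2.829: |R|=1.37230 >1
Interval (-2.5000, 0).

z* = -2.5000.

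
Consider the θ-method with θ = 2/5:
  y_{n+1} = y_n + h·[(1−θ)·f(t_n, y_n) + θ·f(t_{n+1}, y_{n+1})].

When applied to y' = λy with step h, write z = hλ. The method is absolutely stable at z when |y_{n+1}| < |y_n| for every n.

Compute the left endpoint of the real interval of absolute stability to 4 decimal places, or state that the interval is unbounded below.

z* = -10.0000.

With y'=λy (z=hλ):
  y_{n+1} = y_n + z·[3/5·y_n + 2/5·y_{n+1}] ⇒ (1 − 2/5z)y_{n+1} = (1 + 3/5z)y_n
  ⇒ R(z) = (1 + 3/5z)/(1 − 2/5z).

Need |R(x)|<1, x<0.
x=-0.9: |R|=0.3382
R=−1: 1+3/5x = −1+2/5x ⇒ -1/5x=2 ⇒ x=2/(-1/5)=-10.0000
Confirm numerically:
  x=-9.563: |R|=0.98189 <1
  x=-6.375: |R|=0.79577 <1
  x=-6.299: |R|=0.78969 <1
  x=-10.410: |R|=1.01588 >1
  x=-10.323: |R|=1.01259 >1
  x=-10.136: |R|=1.00538 >1
So |R|<1 on (-10.0000, 0).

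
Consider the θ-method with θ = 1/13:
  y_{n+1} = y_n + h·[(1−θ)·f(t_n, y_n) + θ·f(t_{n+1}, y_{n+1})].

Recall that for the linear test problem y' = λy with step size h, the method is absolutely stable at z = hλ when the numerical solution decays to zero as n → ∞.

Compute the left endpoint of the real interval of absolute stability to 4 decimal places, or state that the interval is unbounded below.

Test eqn y'=λy, z=hλ:
  y_{n+1} = y_n + z·[12/13·y_n + 1/13·y_{n+1}] ⇒ (1 − 1/13z)y_{n+1} = (1 + 12/13z)y_n
  ⇒ R(z) = (1 + 12/13z)/(1 − 1/13z).

Solve |R(x)|<1 on ℝ⁻.
x=-1.73: |R|=0.5268
R=−1: 1+12/13x = −1+1/13x ⇒ -11/13x=2 ⇒ x=2/(-11/13)=-2.3636
Confirm numerically:
  x=-1.722: |R|=0.52058 <1
  x=-1.376: |R|=0.24430 <1
  x=-1.351: |R|=0.22382 <1
  x=-1.013: |R|=0.06023 <1
  x=-2.779: |R|=1.28956 >1
  x=-2.715: |R|=1.24594 >1
  x=-2.470: |R|=1.07563 >1
Interval (-2.3636, 0).

left endpoint -2.3636.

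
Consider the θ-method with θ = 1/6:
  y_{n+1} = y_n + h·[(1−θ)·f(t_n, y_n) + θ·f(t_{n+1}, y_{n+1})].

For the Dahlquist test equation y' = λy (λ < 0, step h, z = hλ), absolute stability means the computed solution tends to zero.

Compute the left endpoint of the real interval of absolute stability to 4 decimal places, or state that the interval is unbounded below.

left endpoint -3.0000.

Test eqn y'=λy, z=hλ:
  y_{n+1} = y_n + z·[5/6·y_n + 1/6·y_{n+1}] ⇒ (1 − 1/6z)y_{n+1} = (1 + 5/6z)y_n
  so R(z) = (1 + 5/6z)/(1 − 1/6z).

Find x<0 with |R(x)|<1.
x=-0.93: |R|=0.1948
R=−1: 1+5/6x = −1+1/6x ⇒ -2/3x=2 ⇒ x=2/(-2/3)=-3.0000
Confirm numerically:
  x=-2.210: |R|=0.61510 <1
  x=-2.186: |R|=0.60225 <1
  x=-1.586: |R|=0.25442 <1
  x=-1.228: |R|=0.01937 <1
  x=-3.227: |R|=1.09841 >1
  x=-3.196: |R|=1.08525 >1
Interval (-3.0000, 0).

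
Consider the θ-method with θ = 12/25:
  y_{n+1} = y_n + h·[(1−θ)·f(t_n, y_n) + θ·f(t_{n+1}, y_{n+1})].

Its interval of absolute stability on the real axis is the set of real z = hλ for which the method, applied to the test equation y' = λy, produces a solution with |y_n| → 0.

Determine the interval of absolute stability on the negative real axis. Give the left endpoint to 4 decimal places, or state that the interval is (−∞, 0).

(-50.0000, 0).

On y'=λy, z=hλ:
  y_{n+1} = y_n + z·[13/25·y_n + 12/25·y_{n+1}] ⇒ (1 − 12/25z)y_{n+1} = (1 + 13/25z)y_n
  R(z) = (1 + 13/25z)/(1 − 12/25z).

Find x<0 with |R(x)|<1.
x=-0.94: |R|=0.3523
R=−1: 1+13/25x = −1+12/25x ⇒ -1/25x=2 ⇒ x=2/(-1/25)=-50.0000
Confirm numerically:
  x=-46.916: |R|=0.99476 <1
  x=-27.985: |R|=0.93899 <1
  x=-24.908: |R|=0.92253 <1
  x=-24.166: |R|=0.91799 <1
  x=-50.493: |R|=1.00078 >1
  x=-50.370: |R|=1.00059 >1
  x=-50.253: |R|=1.00040 >1
Stable set (-50.0000, 0).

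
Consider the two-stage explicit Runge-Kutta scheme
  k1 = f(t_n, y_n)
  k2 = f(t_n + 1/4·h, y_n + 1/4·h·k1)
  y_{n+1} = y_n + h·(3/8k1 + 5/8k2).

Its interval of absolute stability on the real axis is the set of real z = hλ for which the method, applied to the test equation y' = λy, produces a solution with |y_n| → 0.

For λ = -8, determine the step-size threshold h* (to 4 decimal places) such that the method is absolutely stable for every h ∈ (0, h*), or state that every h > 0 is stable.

With y'=λy (z=hλ):
  k1=λy_n ⇒ h·k1=z·y_n;  k2=λ(1+1/4z)y_n ⇒ h·k2=z(1+1/4z)y_n
  y_{n+1}/y_n = 1 + 3/8z + 5/8z(1+1/4z) = 1 + z + 5/32z²
  so R(z) = 1 + z + 5/32z².

Solve |R(x)|<1 on ℝ⁻.
x=-1.67: |R|=0.2342
R=1: x+5/32x²=0 ⇒ x=−32/5=-6.4000; min R=1−1/(4·5/32)=-0.6000>−1
Confirm numerically:
  x=-5.121: |R|=0.02340 <1
  x=-3.372: |R|=0.59538 <1
  x=-2.688: |R|=0.55904 <1
  x=-6.942: |R|=1.58790 >1
  x=-6.690: |R|=1.30314 >1
Stable set (-6.4000, 0).

(-6.4000,0); λ=-8 ⇒ h* = (32/5)/8 = 0.8000.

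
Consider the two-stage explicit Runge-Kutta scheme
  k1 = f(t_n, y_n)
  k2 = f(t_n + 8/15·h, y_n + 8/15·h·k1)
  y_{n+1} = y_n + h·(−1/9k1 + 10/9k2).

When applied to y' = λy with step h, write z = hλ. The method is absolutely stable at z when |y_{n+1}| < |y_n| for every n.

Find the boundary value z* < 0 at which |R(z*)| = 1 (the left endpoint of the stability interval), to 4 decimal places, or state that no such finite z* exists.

left endpoint -1.6875.

On y'=λy, z=hλ:
  k1=λy_n ⇒ h·k1=z·y_n;  k2=λ(1+8/15z)y_n ⇒ h·k2=z(1+8/15z)y_n
  y_{n+1}/y_n = 1 − 1/9z + 10/9z(1+8/15z) = 1 + z + 16/27z²
  ⇒ R(z) = 1 + z + 16/27z².

Boundary: |R(x)|=1, x<0.
x=-1.29: |R|=0.6961
R=1: x+16/27x²=0 ⇒ x=−27/16=-1.6875; min R=1−1/(4·16/27)=0.5781>−1
Confirm numerically:
  x=-1.462: |R|=0.80463 <1
  x=-1.238: |R|=0.67023 <1
  x=-0.755: |R|=0.58279 <1
  x=-2.061: |R|=1.45617 >1
  x=-1.808: |R|=1.12910 >1
  x=-1.783: |R|=1.10090 >1
Stable set (-1.6875, 0).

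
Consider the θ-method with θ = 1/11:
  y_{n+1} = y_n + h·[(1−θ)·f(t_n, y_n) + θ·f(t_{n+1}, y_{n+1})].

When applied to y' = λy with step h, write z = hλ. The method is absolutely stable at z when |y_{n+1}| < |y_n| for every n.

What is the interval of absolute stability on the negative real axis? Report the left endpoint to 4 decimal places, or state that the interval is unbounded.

z∈(-2.4444,0).

On y'=λy, z=hλ:
  y_{n+1} = y_n + z·[10/11·y_n + 1/11·y_{n+1}] ⇒ (1 − 1/11z)y_{n+1} = (1 + 10/11z)y_n
  Hence R(z) = (1 + 10/11z)/(1 − 1/11z).

Find x<0 with |R(x)|<1.
x=-1.76: |R|=0.5172
R=−1: 1+10/11x = −1+1/11x ⇒ -9/11x=2 ⇒ x=2/(-9/11)=-2.4444
Confirm numerically:
  x=-2.243: |R|=0.86310 <1
  x=-2.105: |R|=0.76688 <1
  x=-1.951: |R|=0.65709 <1
  x=-1.597: |R|=0.39454 <1
  x=-2.954: |R|=1.32865 >1
  x=-2.655: |R|=1.13878 >1
Stable set (-2.4444, 0).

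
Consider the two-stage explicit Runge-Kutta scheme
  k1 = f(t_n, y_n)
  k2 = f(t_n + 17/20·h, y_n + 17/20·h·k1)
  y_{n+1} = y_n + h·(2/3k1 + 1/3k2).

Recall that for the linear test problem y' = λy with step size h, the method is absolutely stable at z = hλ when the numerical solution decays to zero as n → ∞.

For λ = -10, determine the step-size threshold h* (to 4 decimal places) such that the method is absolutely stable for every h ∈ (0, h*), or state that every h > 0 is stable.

With y'=λy (z=hλ):
  k1=λy_n ⇒ h·k1=z·y_n;  k2=λ(1+17/20z)y_n ⇒ h·k2=z(1+17/20z)y_n
  y_{n+1}/y_n = 1 + 2/3z + 1/3z(1+17/20z) = 1 + z + 17/60z²
  R(z) = 1 + z + 17/60z².

Boundary: |R(x)|=1, x<0.
x=-1.12: |R|=0.2354
R=1: x+17/60x²=0 ⇒ x=−60/17=-3.5294; min R=1−1/(4·17/60)=0.1176>−1
Confirm numerically:
  x=-3.277: |R|=0.76564 <1
  x=-2.924: |R|=0.49844 <1
  x=-2.208: |R|=0.17332 <1
  x=-1.836: |R|=0.11909 <1
  x=-4.045: |R|=1.59091 >1
  x=-3.947: |R|=1.46700 >1
  x=-3.728: |R|=1.20976 >1
Stable set (-3.5294, 0).

(-3.5294,0); λ=-10 ⇒ h* = (60/17)/10 = 0.3529.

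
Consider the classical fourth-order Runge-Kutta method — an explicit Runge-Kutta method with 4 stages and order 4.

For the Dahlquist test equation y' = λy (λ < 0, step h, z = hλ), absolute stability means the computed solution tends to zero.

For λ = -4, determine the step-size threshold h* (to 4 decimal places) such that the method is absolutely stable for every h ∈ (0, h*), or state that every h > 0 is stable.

With y'=λy (z=hλ):
  order 4, 4-stage ⇒ R(z)=1+z+z^2/2+z^3/6+z^4/24
  (e.g. R(-0.96)=0.38873, |R|=0.38873)

Boundary: |R(x)|=1, x<0.
x=-0.96: |R|=0.3887
|R(-2.99)|=1.3551 |R(-2.36)|=0.5266 |R(-1.98)|=0.3269
Bisect:
  x_lo=-3.2809 |R|=2.0430  x_hi=-0.3440 |R|=0.7089
  mid=-1.81246 |R|=0.28736 →hi
  mid=-2.54667 |R|=0.69593 →hi
  mid=-2.91377 |R|=1.21163 →lo
  mid=-2.73022 |R|=0.92009 →hi
  mid=-2.82200 |R|=1.05676 →lo
  mid=-2.77611 |R|=0.98624 →hi
  mid=-2.79905 |R|=1.02094 →lo
  mid=-2.78758 |R|=1.00345 →lo
  ...
  [-2.78543,-2.78525] ⇒ x*=-2.7853
Stable set (-2.7853, 0).

(-2.7853,0); λ=-4 ⇒ h* = 0.6963.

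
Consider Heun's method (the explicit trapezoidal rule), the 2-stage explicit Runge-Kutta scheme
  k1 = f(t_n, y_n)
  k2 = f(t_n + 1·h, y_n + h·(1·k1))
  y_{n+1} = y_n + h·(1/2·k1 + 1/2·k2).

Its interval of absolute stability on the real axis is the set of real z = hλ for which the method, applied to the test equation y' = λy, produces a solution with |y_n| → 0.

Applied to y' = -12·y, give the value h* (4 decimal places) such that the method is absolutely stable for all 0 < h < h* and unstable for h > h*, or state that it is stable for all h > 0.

(-2.0000,0); λ=-12 ⇒ h* = 0.1667.

Test eqn y'=λy, z=hλ:
  order 2, 2-stage ⇒ R(z)=1+z+z^2/2
  (e.g. R(-0.86)=0.50980, |R|=0.50980)

Solve |R(x)|<1 on ℝ⁻.
x=-0.86: |R|=0.5098
|R(-2.14)|=1.1498 |R(-1.92)|=0.9232 |R(-1.17)|=0.5144
Bisect:
  x_lo=-2.3430 |R|=1.4019  x_hi=-0.3808 |R|=0.6917
  mid=-1.36194 |R|=0.56550 →hi
  mid=-1.85249 |R|=0.86337 →hi
  mid=-2.09776 |R|=1.10254 →lo
  mid=-1.97512 |R|=0.97543 →hi
  mid=-2.03644 |R|=1.03711 →lo
  mid=-2.00578 |R|=1.00580 →lo
  mid=-1.99045 |R|=0.99050 →hi
  mid=-1.99812 |R|=0.99812 →hi
  mid=-2.00195 |R|=1.00195 →lo
  ...
  [-2.00004,-1.99992] ⇒ x*=-2.0000
Interval (-2.0000, 0).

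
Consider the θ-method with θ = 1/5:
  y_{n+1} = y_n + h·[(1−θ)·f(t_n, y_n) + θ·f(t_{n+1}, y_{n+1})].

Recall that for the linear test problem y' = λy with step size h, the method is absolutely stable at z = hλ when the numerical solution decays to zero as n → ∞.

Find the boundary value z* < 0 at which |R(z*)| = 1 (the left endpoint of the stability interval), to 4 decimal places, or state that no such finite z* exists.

z* = -3.3333.

Set f=λy, z=hλ:
  y_{n+1} = y_n + z·[4/5·y_n + 1/5·y_{n+1}] ⇒ (1 − 1/5z)y_{n+1} = (1 + 4/5z)y_n
  ⇒ R(z) = (1 + 4/5z)/(1 − 1/5z).

Solve |R(x)|<1 on ℝ⁻.
x=-1.27: |R|=0.0128
R=−1: 1+4/5x = −1+1/5x ⇒ -3/5x=2 ⇒ x=2/(-3/5)=-3.3333
Confirm numerically:
  x=-2.733: |R|=0.76710 <1
  x=-1.891: |R|=0.37208 <1
  x=-1.636: |R|=0.23267 <1
  x=-3.809: |R|=1.16199 >1
  x=-3.461: |R|=1.04527 >1
Stable set (-3.3333, 0).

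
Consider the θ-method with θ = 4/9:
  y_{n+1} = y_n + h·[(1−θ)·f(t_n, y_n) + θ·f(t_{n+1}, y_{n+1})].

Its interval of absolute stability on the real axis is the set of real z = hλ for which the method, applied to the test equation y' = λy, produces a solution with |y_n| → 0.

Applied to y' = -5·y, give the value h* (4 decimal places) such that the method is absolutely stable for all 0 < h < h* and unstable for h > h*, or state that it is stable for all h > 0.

(-18.0000,0); λ=-5 ⇒ h* = (18)/5 = 3.6000.

Set f=λy, z=hλ:
  y_{n+1} = y_n + z·[5/9·y_n + 4/9·y_{n+1}] ⇒ (1 − 4/9z)y_{n+1} = (1 + 5/9z)y_n
  ⇒ R(z) = (1 + 5/9z)/(1 − 4/9z).

Find x<0 with |R(x)|<1.
x=-0.38: |R|=0.6749
R=−1: 1+5/9x = −1+4/9x ⇒ -1/9x=2 ⇒ x=2/(-1/9)=-18.0000
Confirm numerically:
  x=-16.509: |R|=0.98013 <1
  x=-11.703: |R|=0.88717 <1
  x=-8.675: |R|=0.78661 <1
  x=-8.325: |R|=0.77128 <1
  x=-18.470: |R|=1.00567 >1
  x=-18.305: |R|=1.00371 >1
  x=-18.076: |R|=1.00093 >1
Stable set (-18.0000, 0).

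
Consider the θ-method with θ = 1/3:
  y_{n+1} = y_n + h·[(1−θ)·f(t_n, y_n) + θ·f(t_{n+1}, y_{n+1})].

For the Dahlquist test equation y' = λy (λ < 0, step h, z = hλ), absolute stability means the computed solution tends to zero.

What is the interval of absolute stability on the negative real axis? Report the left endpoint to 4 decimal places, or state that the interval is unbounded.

(-6.0000, 0).

Set f=λy, z=hλ:
  y_{n+1} = y_n + z·[2/3·y_n + 1/3·y_{n+1}] ⇒ (1 − 1/3z)y_{n+1} = (1 + 2/3z)y_n
  R(z) = (1 + 2/3z)/(1 − 1/3z).

Boundary: |R(x)|=1, x<0.
x=-1.78: |R|=0.1172
R=−1: 1+2/3x = −1+1/3x ⇒ -1/3x=2 ⇒ x=2/(-1/3)=-6.0000
Confirm numerically:
  x=-5.022: |R|=0.87809 <1
  x=-4.127: |R|=0.73720 <1
  x=-3.844: |R|=0.68498 <1
  x=-3.727: |R|=0.66211 <1
  x=-6.219: |R|=1.02376 >1
  x=-6.196: |R|=1.02131 >1
Interval (-6.0000, 0).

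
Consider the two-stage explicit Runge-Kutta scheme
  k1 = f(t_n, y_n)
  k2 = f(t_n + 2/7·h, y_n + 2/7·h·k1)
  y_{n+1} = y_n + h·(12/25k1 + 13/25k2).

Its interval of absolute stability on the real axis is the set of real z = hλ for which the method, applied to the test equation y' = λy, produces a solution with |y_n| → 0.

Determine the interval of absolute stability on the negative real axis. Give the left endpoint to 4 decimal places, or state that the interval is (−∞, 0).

(-6.7308, 0).

On y'=λy, z=hλ:
  k1=λy_n ⇒ h·k1=z·y_n;  k2=λ(1+2/7z)y_n ⇒ h·k2=z(1+2/7z)y_n
  y_{n+1}/y_n = 1 + 12/25z + 13/25z(1+2/7z) = 1 + z + 26/175z²
  so R(z) = 1 + z + 26/175z².

Find x<0 with |R(x)|<1.
x=-1.16: |R|=0.0399
R=1: x+26/175x²=0 ⇒ x=−175/26=-6.7308; min R=1−1/(4·26/175)=-0.6827>−1
Confirm numerically:
  x=-6.100: |R|=0.42834 <1
  x=-5.822: |R|=0.21393 <1
  x=-4.048: |R|=0.61346 <1
  x=-3.857: |R|=0.64678 <1
  x=-7.146: |R|=1.44085 >1
  x=-7.108: |R|=1.39837 >1
Interval (-6.7308, 0).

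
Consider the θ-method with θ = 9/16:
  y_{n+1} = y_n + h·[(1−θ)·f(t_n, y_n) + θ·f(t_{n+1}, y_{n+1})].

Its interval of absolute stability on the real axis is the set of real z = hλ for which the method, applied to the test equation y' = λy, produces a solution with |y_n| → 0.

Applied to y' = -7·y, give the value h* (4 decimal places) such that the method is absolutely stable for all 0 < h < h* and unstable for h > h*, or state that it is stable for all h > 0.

interval (−∞, 0). Any h>0 works for λ=-7.

Set f=λy, z=hλ:
  y_{n+1} = y_n + z·[7/16·y_n + 9/16·y_{n+1}] ⇒ (1 − 9/16z)y_{n+1} = (1 + 7/16z)y_n
  Hence R(z) = (1 + 7/16z)/(1 − 9/16z).

Boundary: |R(x)|=1, x<0.
x=-1.77: |R|=0.1131
x=-2: |R|=0.0588
x=-10: |R|=0.5094
x=-100: |R|=0.7467
θ=9/16≥1/2 ⇒ |1+7/16x|<|1−9/16x| ∀x<0 ⇒ stable on all of ℝ⁻.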